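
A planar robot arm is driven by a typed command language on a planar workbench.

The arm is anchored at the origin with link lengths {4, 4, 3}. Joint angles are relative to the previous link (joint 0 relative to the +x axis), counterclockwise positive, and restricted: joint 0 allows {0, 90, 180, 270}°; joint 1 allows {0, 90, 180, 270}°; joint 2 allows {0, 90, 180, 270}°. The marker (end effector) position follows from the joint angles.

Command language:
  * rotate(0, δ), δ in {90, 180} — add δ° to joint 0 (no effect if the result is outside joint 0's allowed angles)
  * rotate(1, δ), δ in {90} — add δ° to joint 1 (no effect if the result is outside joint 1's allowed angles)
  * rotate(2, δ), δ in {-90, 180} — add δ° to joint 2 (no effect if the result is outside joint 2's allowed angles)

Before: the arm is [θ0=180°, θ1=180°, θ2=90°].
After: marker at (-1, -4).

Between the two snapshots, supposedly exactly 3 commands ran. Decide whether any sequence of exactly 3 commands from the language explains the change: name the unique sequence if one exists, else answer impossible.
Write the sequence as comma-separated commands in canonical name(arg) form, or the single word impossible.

start: [θ0=180°, θ1=180°, θ2=90°]
t=1 rotate(1, 90) ⇒ [θ0=180°, θ1=270°, θ2=90°]
t=2 rotate(1, 90) ⇒ [θ0=180°, θ1=0°, θ2=90°]
t=3 rotate(1, 90) ⇒ [θ0=180°, θ1=90°, θ2=90°]
uniquely the one of 125 3-step routes that fits.

rotate(1, 90), rotate(1, 90), rotate(1, 90)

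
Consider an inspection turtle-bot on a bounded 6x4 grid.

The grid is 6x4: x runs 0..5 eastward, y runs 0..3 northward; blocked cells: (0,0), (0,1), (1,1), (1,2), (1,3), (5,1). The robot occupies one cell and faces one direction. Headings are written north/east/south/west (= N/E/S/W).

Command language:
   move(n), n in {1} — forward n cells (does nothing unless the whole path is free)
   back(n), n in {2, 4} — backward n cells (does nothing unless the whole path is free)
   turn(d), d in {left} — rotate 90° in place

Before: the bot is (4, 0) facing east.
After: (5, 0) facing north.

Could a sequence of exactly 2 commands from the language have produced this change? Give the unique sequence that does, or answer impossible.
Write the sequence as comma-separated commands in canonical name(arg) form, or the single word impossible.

key: running turn(left) before move(1) would end elsewhere — order is forced
initial: (4, 0) facing east
step 1 (move(1)): (5, 0) facing east
step 2 (turn(left)): (5, 0) facing north
all 16 alternatives checked — unique.

move(1), turn(left)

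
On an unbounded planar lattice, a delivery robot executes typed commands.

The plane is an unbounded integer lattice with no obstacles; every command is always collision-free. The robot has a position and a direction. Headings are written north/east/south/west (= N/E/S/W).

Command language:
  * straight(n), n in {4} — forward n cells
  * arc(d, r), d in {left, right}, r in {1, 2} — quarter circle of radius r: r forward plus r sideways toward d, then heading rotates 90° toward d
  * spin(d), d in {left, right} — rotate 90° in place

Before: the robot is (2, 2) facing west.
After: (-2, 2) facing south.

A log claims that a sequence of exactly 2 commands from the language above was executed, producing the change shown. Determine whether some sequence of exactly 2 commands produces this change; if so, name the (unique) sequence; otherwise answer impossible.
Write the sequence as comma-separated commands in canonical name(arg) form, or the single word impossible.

straight(4), spin(left)

key: position moved to (-2,2) AND the heading swung to S — translation plus rotation needed
from: (2, 2) facing west
[1] after straight(4): (-2, 2) facing west
[2] after spin(left): (-2, 2) facing south
all 49 alternatives checked — unique.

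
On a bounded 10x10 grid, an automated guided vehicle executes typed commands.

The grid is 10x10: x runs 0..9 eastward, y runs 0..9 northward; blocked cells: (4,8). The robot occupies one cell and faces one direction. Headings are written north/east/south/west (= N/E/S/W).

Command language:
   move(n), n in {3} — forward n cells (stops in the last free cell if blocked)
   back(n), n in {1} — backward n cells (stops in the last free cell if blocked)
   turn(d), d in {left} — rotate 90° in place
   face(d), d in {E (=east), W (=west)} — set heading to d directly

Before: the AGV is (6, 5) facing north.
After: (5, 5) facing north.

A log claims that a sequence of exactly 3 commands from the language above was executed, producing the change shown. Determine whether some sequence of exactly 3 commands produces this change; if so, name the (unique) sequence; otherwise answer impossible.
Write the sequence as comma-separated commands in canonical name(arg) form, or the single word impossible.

key: heading stays N — rotations cancel among the 3 commands
from: (6, 5) facing north
step 1 (face(E)): (6, 5) facing east
step 2 (back(1)): (5, 5) facing east
step 3 (turn(left)): (5, 5) facing north
uniquely the one of 125 3-step routes that fits.

face(E), back(1), turn(left)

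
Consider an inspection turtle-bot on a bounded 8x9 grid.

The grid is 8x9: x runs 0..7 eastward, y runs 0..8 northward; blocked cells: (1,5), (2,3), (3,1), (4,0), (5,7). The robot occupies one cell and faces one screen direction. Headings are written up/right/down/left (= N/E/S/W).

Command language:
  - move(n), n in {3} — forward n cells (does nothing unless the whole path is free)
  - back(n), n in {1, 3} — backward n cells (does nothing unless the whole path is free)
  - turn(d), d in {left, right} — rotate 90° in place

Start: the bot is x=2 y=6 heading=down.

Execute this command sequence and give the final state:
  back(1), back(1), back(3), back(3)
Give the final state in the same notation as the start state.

x=2 y=8 heading=down

t0: x=2 y=6 heading=down
1. back(1) → x=2 y=7 heading=down
2. back(1) → x=2 y=8 heading=down
3. back(3) → x=2 y=8 heading=down
4. back(3) → x=2 y=8 heading=down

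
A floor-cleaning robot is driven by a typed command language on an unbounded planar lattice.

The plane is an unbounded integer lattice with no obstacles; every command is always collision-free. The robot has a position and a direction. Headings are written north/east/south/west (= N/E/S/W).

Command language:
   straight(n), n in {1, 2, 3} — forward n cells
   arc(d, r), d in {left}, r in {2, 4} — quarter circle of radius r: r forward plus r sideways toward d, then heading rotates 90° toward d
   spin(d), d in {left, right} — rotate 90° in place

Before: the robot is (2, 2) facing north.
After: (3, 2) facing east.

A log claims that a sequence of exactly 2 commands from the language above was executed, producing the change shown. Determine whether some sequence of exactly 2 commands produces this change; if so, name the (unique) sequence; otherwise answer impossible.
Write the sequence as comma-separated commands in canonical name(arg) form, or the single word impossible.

key: cell and facing (now E) both changed — the 2 commands mix motion and turning
begin: (2, 2) facing north
t=1 spin(right) ⇒ (2, 2) facing east
t=2 straight(1) ⇒ (3, 2) facing east
no rival 2-sequence matches.

spin(right), straight(1)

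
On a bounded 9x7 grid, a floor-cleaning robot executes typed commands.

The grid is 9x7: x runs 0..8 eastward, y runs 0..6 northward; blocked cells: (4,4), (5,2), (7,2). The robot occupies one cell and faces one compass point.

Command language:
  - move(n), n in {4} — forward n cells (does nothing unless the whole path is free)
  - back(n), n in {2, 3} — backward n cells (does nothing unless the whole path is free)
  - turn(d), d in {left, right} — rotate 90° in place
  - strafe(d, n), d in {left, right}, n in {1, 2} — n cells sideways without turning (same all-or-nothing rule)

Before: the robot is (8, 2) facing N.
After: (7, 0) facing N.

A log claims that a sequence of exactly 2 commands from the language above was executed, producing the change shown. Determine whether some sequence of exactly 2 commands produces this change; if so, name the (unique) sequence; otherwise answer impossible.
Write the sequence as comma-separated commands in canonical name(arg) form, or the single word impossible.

key: still facing N at the end — nothing in the sequence rotates
initial: (8, 2) facing N
t=1 back(2) ⇒ (8, 0) facing N
t=2 strafe(left, 1) ⇒ (7, 0) facing N
no rival 2-sequence matches.

back(2), strafe(left, 1)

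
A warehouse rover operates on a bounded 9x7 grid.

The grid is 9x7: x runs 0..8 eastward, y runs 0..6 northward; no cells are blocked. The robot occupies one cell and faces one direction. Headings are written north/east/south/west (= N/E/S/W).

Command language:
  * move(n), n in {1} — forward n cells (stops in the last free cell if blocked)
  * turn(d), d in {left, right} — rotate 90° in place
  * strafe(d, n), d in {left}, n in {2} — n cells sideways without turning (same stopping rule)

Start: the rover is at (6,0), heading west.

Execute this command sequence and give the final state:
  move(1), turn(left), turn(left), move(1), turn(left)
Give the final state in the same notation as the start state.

at (6,0), heading north

begin: at (6,0), heading west
step 1 (move(1)): at (5,0), heading west
step 2 (turn(left)): at (5,0), heading south
step 3 (turn(left)): at (5,0), heading east
step 4 (move(1)): at (6,0), heading east
step 5 (turn(left)): at (6,0), heading north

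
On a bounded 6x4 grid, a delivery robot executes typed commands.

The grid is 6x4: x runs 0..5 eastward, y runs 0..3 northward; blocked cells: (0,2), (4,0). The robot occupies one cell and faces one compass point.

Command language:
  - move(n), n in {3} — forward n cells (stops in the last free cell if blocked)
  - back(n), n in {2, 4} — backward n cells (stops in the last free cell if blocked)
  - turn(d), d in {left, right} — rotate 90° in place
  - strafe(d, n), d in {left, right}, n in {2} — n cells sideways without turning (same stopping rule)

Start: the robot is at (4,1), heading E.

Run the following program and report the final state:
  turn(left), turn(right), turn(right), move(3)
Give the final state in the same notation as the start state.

at (4,1), heading S

begin: at (4,1), heading E
1. turn(left) → at (4,1), heading N
2. turn(right) → at (4,1), heading E
3. turn(right) → at (4,1), heading S
4. move(3) → at (4,1), heading S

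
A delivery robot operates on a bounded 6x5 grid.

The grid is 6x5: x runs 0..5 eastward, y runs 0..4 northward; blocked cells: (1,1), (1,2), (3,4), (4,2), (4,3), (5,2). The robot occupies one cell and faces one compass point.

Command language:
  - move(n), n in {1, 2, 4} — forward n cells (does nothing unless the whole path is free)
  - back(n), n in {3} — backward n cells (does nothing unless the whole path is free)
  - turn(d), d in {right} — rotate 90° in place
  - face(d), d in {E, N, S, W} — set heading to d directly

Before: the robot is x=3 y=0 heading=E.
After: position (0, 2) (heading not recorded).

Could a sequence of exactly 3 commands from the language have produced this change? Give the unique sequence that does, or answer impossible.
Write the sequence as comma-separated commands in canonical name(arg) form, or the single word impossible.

key: running move(2) before back(3) would end elsewhere — order is forced
start: x=3 y=0 heading=E
1. back(3) → x=0 y=0 heading=E
2. face(N) → x=0 y=0 heading=N
3. move(2) → x=0 y=2 heading=N
all 729 alternatives checked — unique.

back(3), face(N), move(2)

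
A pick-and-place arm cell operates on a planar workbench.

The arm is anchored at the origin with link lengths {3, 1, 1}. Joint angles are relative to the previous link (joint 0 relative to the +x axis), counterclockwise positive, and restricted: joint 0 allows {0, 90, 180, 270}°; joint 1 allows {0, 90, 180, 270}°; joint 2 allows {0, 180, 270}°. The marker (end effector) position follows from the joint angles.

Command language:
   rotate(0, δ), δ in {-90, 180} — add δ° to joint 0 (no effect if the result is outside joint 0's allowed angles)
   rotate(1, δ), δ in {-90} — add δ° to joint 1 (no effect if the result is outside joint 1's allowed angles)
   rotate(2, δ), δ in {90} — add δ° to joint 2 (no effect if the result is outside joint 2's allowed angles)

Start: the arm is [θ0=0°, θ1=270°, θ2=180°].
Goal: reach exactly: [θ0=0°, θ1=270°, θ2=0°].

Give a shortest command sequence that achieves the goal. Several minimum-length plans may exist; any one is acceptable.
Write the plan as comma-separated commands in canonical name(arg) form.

initial: [θ0=0°, θ1=270°, θ2=180°]
1. rotate(2, 90) → [θ0=0°, θ1=270°, θ2=270°]
2. rotate(2, 90) → [θ0=0°, θ1=270°, θ2=0°]
nothing shorter than 2 reaches the goal.

rotate(2, 90), rotate(2, 90)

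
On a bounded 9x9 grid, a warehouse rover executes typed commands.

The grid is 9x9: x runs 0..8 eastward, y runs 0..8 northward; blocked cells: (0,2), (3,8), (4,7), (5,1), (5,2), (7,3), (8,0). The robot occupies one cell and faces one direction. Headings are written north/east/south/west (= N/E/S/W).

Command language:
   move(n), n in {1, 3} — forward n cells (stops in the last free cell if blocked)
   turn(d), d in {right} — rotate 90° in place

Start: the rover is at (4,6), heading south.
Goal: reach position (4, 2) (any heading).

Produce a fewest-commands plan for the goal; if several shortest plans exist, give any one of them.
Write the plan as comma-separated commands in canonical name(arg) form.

move(1), move(3)

begin: at (4,6), heading south
1. move(1) → at (4,5), heading south
2. move(3) → at (4,2), heading south
shorter routes all fall short; 2 is best.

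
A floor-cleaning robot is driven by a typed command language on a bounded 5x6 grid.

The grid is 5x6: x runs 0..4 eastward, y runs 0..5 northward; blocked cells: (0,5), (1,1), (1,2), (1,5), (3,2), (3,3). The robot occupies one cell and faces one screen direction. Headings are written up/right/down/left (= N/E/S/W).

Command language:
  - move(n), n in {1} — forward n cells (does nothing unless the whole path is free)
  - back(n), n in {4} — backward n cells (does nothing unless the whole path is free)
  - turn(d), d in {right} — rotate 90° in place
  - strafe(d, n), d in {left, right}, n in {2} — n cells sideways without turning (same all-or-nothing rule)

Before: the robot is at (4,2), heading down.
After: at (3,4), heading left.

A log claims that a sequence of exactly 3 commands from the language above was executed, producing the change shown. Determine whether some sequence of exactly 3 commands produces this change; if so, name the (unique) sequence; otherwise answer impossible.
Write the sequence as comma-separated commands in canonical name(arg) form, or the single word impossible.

turn(right), strafe(right, 2), move(1)

key: position moved to (3,4) AND the heading swung to W — translation plus rotation needed
start: at (4,2), heading down
[1] after turn(right): at (4,2), heading left
[2] after strafe(right, 2): at (4,4), heading left
[3] after move(1): at (3,4), heading left
no rival 3-sequence matches.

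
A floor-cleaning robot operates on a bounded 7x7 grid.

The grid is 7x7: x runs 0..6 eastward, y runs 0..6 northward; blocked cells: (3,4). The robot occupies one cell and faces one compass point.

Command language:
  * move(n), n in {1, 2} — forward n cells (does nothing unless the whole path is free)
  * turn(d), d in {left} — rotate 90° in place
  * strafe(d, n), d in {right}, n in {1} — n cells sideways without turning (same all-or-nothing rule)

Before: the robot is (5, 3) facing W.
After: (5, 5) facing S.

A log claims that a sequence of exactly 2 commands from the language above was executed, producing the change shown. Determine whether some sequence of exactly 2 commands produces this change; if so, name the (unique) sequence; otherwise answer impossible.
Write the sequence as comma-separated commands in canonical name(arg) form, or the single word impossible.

impossible

all 16 sequences checked — none match.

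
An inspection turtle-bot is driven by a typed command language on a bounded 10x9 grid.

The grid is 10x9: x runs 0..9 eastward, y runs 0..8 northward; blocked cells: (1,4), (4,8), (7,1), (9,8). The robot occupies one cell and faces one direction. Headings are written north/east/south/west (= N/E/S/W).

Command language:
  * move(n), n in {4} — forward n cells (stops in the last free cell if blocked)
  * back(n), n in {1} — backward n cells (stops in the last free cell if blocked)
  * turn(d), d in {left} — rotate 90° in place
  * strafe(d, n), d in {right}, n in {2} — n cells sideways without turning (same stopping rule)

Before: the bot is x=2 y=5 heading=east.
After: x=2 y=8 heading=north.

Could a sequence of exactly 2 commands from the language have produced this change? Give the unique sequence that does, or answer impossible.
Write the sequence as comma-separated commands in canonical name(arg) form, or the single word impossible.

key: move(4) runs into the grid edge before its full distance
t0: x=2 y=5 heading=east
[1] after turn(left): x=2 y=5 heading=north
[2] after move(4): x=2 y=8 heading=north
uniquely the one of 16 2-step routes that fits.

turn(left), move(4)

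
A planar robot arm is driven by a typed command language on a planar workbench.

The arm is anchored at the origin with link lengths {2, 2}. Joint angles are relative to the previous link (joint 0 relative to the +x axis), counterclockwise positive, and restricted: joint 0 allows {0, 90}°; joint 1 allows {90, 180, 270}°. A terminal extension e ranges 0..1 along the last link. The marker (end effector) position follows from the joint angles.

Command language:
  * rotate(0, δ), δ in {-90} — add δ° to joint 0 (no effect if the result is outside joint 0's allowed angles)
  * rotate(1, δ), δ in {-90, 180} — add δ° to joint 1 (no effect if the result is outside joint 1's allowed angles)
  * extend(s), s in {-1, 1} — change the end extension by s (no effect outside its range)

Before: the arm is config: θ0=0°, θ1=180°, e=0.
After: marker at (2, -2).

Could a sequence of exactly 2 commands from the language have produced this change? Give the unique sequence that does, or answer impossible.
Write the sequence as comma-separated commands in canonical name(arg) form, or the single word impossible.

key: order matters: swapping rotate(1, -90) and rotate(1, 180) lands elsewhere
start: config: θ0=0°, θ1=180°, e=0
[1] after rotate(1, -90): config: θ0=0°, θ1=90°, e=0
[2] after rotate(1, 180): config: θ0=0°, θ1=270°, e=0
no rival 2-sequence matches.

rotate(1, -90), rotate(1, 180)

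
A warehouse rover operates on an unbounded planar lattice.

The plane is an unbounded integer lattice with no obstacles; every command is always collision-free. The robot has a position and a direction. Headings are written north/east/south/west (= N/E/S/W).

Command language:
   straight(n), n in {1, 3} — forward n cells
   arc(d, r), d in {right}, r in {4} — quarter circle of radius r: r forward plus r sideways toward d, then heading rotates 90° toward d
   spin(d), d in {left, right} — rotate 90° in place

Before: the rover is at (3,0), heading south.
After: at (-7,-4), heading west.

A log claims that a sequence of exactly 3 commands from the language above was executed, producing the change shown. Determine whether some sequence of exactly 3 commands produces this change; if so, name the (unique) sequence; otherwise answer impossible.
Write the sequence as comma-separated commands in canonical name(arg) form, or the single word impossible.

key: running straight(3) before arc(right, 4) would end elsewhere — order is forced
start: at (3,0), heading south
[1] after arc(right, 4): at (-1,-4), heading west
[2] after straight(3): at (-4,-4), heading west
[3] after straight(3): at (-7,-4), heading west
no rival 3-sequence matches.

arc(right, 4), straight(3), straight(3)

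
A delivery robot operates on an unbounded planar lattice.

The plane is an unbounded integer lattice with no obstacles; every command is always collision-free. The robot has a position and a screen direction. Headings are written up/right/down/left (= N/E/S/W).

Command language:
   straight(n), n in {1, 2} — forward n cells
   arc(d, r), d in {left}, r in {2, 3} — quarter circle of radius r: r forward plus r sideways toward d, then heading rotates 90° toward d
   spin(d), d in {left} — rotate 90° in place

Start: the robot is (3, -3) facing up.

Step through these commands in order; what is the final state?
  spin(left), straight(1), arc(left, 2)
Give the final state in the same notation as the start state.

(0, -5) facing down

t0: (3, -3) facing up
1. spin(left) → (3, -3) facing left
2. straight(1) → (2, -3) facing left
3. arc(left, 2) → (0, -5) facing down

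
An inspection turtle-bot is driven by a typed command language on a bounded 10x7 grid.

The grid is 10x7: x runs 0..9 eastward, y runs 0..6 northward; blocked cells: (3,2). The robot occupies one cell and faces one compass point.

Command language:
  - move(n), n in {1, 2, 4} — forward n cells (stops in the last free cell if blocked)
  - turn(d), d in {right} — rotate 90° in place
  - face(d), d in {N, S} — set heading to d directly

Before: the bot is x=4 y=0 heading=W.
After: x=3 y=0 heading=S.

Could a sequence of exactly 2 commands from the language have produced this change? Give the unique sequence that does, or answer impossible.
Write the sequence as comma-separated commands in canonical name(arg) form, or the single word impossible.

move(1), face(S)

key: running face(S) before move(1) would end elsewhere — order is forced
begin: x=4 y=0 heading=W
t=1 move(1) ⇒ x=3 y=0 heading=W
t=2 face(S) ⇒ x=3 y=0 heading=S
no other 2-command option fits: unique.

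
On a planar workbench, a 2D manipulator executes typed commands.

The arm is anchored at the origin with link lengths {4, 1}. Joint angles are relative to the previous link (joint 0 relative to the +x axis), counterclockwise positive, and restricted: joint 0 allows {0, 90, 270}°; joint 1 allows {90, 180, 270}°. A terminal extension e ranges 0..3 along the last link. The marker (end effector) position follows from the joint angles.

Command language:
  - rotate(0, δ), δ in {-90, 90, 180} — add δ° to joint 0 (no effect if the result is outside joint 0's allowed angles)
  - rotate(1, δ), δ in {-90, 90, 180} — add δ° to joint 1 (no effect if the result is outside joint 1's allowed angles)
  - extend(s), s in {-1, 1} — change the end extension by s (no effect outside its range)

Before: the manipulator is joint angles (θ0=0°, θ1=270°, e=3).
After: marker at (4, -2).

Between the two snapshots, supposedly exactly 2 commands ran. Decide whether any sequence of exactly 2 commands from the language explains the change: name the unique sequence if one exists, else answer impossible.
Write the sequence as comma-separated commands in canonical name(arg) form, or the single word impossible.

from: joint angles (θ0=0°, θ1=270°, e=3)
step 1 (extend(-1)): joint angles (θ0=0°, θ1=270°, e=2)
step 2 (extend(-1)): joint angles (θ0=0°, θ1=270°, e=1)
all 64 alternatives checked — unique.

extend(-1), extend(-1)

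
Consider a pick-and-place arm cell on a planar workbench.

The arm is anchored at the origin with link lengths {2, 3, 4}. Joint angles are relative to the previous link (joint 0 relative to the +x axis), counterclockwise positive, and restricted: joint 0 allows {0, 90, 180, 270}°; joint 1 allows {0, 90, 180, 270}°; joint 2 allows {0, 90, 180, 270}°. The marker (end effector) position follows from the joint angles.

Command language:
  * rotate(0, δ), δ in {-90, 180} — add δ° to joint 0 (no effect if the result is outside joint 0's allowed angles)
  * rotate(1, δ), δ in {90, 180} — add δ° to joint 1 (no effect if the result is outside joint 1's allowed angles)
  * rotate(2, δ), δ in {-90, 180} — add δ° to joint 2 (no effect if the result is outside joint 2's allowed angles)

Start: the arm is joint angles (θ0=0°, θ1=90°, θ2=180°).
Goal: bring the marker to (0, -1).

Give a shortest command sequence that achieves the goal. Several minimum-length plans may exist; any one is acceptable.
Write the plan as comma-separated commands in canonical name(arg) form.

rotate(0, -90), rotate(1, 90), rotate(1, 180)

start: joint angles (θ0=0°, θ1=90°, θ2=180°)
1. rotate(0, -90) → joint angles (θ0=270°, θ1=90°, θ2=180°)
2. rotate(1, 90) → joint angles (θ0=270°, θ1=180°, θ2=180°)
3. rotate(1, 180) → joint angles (θ0=270°, θ1=0°, θ2=180°)
shorter routes all fall short; 3 is best.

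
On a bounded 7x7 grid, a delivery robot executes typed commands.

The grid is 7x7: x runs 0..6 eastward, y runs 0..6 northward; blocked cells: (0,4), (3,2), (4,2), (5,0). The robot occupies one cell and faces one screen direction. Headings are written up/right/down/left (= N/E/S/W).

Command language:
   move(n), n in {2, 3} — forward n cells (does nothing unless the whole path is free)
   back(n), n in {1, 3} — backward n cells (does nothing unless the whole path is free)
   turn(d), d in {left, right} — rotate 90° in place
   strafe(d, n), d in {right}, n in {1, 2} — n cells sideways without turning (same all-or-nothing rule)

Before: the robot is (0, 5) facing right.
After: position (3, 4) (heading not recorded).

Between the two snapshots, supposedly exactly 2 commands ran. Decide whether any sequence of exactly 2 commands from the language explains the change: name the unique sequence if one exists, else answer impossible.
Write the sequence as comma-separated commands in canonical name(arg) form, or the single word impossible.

move(3), strafe(right, 1)

key: order matters: swapping move(3) and strafe(right, 1) lands elsewhere
from: (0, 5) facing right
1. move(3) → (3, 5) facing right
2. strafe(right, 1) → (3, 4) facing right
all 64 alternatives checked — unique.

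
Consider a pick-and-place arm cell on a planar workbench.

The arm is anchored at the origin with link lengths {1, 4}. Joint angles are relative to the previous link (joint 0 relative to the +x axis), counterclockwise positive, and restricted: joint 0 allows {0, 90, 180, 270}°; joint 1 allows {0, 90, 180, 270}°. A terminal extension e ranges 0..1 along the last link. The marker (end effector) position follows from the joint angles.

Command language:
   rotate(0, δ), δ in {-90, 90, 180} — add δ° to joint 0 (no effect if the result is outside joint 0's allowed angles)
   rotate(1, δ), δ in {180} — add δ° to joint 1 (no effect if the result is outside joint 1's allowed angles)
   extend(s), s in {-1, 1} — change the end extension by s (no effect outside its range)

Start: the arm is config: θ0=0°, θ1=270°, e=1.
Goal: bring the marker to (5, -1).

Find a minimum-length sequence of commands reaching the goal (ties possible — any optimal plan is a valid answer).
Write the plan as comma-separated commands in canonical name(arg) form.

rotate(0, -90), rotate(1, 180)

t0: config: θ0=0°, θ1=270°, e=1
t=1 rotate(0, -90) ⇒ config: θ0=270°, θ1=270°, e=1
t=2 rotate(1, 180) ⇒ config: θ0=270°, θ1=90°, e=1
no 1-step plan works, so 2 is optimal.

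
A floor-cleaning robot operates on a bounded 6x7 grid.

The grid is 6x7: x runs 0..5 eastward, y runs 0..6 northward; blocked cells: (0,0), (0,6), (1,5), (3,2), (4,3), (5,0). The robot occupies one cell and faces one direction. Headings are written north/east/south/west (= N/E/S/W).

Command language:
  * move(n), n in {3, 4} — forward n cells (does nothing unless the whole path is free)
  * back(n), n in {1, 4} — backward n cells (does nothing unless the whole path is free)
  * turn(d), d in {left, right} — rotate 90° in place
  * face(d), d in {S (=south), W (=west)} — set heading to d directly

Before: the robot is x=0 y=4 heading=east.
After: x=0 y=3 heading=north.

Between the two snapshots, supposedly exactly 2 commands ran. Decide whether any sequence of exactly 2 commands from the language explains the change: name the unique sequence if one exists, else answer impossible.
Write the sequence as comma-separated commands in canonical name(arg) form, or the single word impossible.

key: cell and facing (now N) both changed — the 2 commands mix motion and turning
initial: x=0 y=4 heading=east
[1] after turn(left): x=0 y=4 heading=north
[2] after back(1): x=0 y=3 heading=north
no other 2-command option fits: unique.

turn(left), back(1)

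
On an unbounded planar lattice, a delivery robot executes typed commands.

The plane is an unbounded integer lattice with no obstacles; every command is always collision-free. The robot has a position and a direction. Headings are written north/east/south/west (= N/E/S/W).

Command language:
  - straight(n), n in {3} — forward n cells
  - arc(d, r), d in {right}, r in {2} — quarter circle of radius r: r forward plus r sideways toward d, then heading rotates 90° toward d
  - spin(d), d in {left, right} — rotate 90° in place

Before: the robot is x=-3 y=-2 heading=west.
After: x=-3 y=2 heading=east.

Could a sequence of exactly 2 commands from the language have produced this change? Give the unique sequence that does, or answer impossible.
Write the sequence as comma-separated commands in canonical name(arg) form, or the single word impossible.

key: position moved to (-3,2) AND the heading swung to E — translation plus rotation needed
from: x=-3 y=-2 heading=west
[1] after arc(right, 2): x=-5 y=0 heading=north
[2] after arc(right, 2): x=-3 y=2 heading=east
no other 2-command option fits: unique.

arc(right, 2), arc(right, 2)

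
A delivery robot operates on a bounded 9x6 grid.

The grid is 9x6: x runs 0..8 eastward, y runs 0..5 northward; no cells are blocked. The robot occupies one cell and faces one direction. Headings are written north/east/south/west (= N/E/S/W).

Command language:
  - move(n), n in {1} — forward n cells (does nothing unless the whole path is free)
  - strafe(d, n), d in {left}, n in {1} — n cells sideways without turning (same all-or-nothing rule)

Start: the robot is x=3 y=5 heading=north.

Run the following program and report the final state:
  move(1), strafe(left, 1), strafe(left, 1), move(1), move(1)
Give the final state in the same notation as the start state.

from: x=3 y=5 heading=north
1. move(1) → x=3 y=5 heading=north
2. strafe(left, 1) → x=2 y=5 heading=north
3. strafe(left, 1) → x=1 y=5 heading=north
4. move(1) → x=1 y=5 heading=north
5. move(1) → x=1 y=5 heading=north

x=1 y=5 heading=north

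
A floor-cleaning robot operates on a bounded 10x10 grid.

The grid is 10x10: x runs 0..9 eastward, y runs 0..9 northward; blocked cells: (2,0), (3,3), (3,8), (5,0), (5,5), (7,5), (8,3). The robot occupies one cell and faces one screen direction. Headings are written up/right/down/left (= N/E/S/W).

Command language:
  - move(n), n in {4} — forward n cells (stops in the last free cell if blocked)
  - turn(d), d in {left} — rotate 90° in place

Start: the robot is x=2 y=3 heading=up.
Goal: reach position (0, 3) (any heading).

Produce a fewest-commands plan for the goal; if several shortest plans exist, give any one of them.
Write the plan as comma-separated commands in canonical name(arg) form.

begin: x=2 y=3 heading=up
1. turn(left) → x=2 y=3 heading=left
2. move(4) → x=0 y=3 heading=left
no 1-step plan works, so 2 is optimal.

turn(left), move(4)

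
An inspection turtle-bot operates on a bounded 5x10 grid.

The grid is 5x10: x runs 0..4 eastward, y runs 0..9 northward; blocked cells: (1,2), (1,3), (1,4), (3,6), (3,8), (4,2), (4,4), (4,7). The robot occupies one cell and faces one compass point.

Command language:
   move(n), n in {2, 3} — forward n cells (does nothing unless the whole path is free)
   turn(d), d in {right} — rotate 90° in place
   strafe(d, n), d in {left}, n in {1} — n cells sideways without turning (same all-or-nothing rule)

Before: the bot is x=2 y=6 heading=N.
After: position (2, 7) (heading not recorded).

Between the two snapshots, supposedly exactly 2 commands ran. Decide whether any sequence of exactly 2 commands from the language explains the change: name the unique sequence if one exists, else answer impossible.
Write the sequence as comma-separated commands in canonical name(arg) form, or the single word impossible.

key: order matters: swapping turn(right) and strafe(left, 1) lands elsewhere
start: x=2 y=6 heading=N
step 1 (turn(right)): x=2 y=6 heading=E
step 2 (strafe(left, 1)): x=2 y=7 heading=E
all 16 alternatives checked — unique.

turn(right), strafe(left, 1)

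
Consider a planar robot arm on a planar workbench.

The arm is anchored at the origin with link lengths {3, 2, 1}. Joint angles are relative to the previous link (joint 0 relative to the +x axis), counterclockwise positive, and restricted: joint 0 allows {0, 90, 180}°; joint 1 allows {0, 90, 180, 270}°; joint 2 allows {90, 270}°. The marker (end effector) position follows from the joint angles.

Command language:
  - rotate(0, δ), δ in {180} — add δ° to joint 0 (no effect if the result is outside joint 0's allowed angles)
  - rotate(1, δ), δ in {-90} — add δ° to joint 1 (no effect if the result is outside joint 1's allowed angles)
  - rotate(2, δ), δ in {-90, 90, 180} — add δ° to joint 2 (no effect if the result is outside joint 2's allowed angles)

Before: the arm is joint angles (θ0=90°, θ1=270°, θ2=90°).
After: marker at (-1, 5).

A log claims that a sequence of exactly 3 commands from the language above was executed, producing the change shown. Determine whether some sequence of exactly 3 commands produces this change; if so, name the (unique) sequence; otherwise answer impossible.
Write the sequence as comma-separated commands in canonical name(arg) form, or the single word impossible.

rotate(1, -90), rotate(1, -90), rotate(1, -90)

t0: joint angles (θ0=90°, θ1=270°, θ2=90°)
[1] after rotate(1, -90): joint angles (θ0=90°, θ1=180°, θ2=90°)
[2] after rotate(1, -90): joint angles (θ0=90°, θ1=90°, θ2=90°)
[3] after rotate(1, -90): joint angles (θ0=90°, θ1=0°, θ2=90°)
no other 3-command option fits: unique.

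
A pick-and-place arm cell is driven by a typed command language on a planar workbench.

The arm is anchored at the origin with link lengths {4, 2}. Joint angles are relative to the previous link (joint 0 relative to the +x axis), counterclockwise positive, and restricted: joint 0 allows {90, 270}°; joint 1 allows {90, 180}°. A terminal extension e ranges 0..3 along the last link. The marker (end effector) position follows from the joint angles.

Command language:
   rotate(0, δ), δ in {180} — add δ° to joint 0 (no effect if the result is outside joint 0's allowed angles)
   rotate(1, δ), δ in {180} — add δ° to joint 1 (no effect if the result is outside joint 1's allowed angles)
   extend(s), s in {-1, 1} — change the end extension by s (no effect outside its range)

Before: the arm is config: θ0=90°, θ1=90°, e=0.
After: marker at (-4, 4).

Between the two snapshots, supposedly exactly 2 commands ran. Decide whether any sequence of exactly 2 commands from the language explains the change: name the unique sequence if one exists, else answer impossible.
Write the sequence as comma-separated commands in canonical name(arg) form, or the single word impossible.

extend(1), extend(1)

begin: config: θ0=90°, θ1=90°, e=0
1. extend(1) → config: θ0=90°, θ1=90°, e=1
2. extend(1) → config: θ0=90°, θ1=90°, e=2
uniquely the one of 16 2-step routes that fits.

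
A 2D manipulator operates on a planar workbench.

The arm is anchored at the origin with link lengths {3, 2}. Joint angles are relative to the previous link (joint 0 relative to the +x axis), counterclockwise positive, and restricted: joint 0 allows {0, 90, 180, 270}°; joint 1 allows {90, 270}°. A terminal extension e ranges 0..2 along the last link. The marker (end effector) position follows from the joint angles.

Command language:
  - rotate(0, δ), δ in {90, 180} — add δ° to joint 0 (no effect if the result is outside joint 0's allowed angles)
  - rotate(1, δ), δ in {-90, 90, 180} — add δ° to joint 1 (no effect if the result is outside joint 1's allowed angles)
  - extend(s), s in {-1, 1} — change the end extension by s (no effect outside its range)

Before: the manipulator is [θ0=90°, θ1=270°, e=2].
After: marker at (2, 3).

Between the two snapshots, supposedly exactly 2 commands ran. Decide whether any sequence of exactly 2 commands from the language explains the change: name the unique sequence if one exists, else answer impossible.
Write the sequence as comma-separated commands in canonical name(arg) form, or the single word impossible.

t0: [θ0=90°, θ1=270°, e=2]
[1] after extend(-1): [θ0=90°, θ1=270°, e=1]
[2] after extend(-1): [θ0=90°, θ1=270°, e=0]
all 49 alternatives checked — unique.

extend(-1), extend(-1)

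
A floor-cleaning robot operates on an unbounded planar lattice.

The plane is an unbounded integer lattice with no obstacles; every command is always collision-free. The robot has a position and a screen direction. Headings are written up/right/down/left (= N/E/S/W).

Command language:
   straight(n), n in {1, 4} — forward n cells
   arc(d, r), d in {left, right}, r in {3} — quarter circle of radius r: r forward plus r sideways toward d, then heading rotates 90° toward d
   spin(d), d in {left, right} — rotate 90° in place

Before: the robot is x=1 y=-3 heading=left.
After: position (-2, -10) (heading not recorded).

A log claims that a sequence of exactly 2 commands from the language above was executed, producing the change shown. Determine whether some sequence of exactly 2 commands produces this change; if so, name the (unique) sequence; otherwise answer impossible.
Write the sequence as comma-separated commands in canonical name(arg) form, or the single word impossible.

arc(left, 3), straight(4)

key: running straight(4) before arc(left, 3) would end elsewhere — order is forced
begin: x=1 y=-3 heading=left
step 1 (arc(left, 3)): x=-2 y=-6 heading=down
step 2 (straight(4)): x=-2 y=-10 heading=down
no other 2-command option fits: unique.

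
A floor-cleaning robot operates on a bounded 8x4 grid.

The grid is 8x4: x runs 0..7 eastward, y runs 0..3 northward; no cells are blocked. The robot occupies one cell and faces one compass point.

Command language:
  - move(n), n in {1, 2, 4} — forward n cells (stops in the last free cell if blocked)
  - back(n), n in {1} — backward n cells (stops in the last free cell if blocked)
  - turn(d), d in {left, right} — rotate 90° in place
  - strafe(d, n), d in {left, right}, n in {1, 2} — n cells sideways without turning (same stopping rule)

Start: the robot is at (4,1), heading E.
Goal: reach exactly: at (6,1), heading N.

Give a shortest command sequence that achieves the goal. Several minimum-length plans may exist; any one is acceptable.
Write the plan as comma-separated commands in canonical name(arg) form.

move(2), turn(left)

from: at (4,1), heading E
t=1 move(2) ⇒ at (6,1), heading E
t=2 turn(left) ⇒ at (6,1), heading N
nothing shorter than 2 reaches the goal.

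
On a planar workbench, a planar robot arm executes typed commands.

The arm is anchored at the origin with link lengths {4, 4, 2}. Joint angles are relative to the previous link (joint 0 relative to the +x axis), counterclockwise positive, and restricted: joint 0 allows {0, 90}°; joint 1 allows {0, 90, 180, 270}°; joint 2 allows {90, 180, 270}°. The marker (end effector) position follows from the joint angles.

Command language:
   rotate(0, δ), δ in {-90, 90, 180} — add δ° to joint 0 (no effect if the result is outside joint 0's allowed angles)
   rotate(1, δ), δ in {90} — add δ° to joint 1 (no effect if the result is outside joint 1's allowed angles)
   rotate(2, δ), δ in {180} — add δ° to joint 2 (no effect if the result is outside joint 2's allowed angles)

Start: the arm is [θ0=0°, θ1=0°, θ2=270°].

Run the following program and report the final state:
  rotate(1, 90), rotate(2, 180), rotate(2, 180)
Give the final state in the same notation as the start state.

[θ0=0°, θ1=90°, θ2=270°]

t0: [θ0=0°, θ1=0°, θ2=270°]
[1] after rotate(1, 90): [θ0=0°, θ1=90°, θ2=270°]
[2] after rotate(2, 180): [θ0=0°, θ1=90°, θ2=90°]
[3] after rotate(2, 180): [θ0=0°, θ1=90°, θ2=270°]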